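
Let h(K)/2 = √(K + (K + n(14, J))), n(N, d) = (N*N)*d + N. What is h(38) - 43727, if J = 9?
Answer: -43727 + 6*√206 ≈ -43641.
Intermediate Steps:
n(N, d) = N + d*N² (n(N, d) = N²*d + N = d*N² + N = N + d*N²)
h(K) = 2*√(1778 + 2*K) (h(K) = 2*√(K + (K + 14*(1 + 14*9))) = 2*√(K + (K + 14*(1 + 126))) = 2*√(K + (K + 14*127)) = 2*√(K + (K + 1778)) = 2*√(K + (1778 + K)) = 2*√(1778 + 2*K))
h(38) - 43727 = 2*√(1778 + 2*38) - 43727 = 2*√(1778 + 76) - 43727 = 2*√1854 - 43727 = 2*(3*√206) - 43727 = 6*√206 - 43727 = -43727 + 6*√206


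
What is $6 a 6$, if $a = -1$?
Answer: $-36$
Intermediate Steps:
$6 a 6 = 6 \left(-1\right) 6 = \left(-6\right) 6 = -36$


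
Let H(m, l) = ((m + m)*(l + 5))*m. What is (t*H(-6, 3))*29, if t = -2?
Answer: -33408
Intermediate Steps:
H(m, l) = 2*m**2*(5 + l) (H(m, l) = ((2*m)*(5 + l))*m = (2*m*(5 + l))*m = 2*m**2*(5 + l))
(t*H(-6, 3))*29 = -4*(-6)**2*(5 + 3)*29 = -4*36*8*29 = -2*576*29 = -1152*29 = -33408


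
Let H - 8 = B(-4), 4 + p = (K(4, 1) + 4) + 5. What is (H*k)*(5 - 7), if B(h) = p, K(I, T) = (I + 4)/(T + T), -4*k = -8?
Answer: -68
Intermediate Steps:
k = 2 (k = -1/4*(-8) = 2)
K(I, T) = (4 + I)/(2*T) (K(I, T) = (4 + I)/((2*T)) = (4 + I)*(1/(2*T)) = (4 + I)/(2*T))
p = 9 (p = -4 + (((1/2)*(4 + 4)/1 + 4) + 5) = -4 + (((1/2)*1*8 + 4) + 5) = -4 + ((4 + 4) + 5) = -4 + (8 + 5) = -4 + 13 = 9)
B(h) = 9
H = 17 (H = 8 + 9 = 17)
(H*k)*(5 - 7) = (17*2)*(5 - 7) = 34*(-2) = -68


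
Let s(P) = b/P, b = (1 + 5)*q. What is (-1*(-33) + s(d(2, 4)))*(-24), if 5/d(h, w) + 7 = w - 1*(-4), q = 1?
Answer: -4104/5 ≈ -820.80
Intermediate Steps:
b = 6 (b = (1 + 5)*1 = 6*1 = 6)
d(h, w) = 5/(-3 + w) (d(h, w) = 5/(-7 + (w - 1*(-4))) = 5/(-7 + (w + 4)) = 5/(-7 + (4 + w)) = 5/(-3 + w))
s(P) = 6/P
(-1*(-33) + s(d(2, 4)))*(-24) = (-1*(-33) + 6/((5/(-3 + 4))))*(-24) = (33 + 6/((5/1)))*(-24) = (33 + 6/((5*1)))*(-24) = (33 + 6/5)*(-24) = (171/5)*(-24) = -4104/5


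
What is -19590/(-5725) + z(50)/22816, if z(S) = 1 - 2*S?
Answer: 89279733/26124320 ≈ 3.4175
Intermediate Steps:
-19590/(-5725) + z(50)/22816 = -19590/(-5725) + (1 - 2*50)/22816 = -19590*(-1/5725) + (1 - 100)*(1/22816) = 3918/1145 - 99*1/22816 = 3918/1145 - 99/22816 = 89279733/26124320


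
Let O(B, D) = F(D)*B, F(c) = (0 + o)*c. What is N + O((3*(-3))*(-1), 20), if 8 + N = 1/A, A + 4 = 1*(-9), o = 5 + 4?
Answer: 20955/13 ≈ 1611.9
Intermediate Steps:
o = 9
A = -13 (A = -4 + 1*(-9) = -4 - 9 = -13)
F(c) = 9*c (F(c) = (0 + 9)*c = 9*c)
O(B, D) = 9*B*D (O(B, D) = (9*D)*B = 9*B*D)
N = -105/13 (N = -8 + 1/(-13) = -8 - 1/13 = -105/13 ≈ -8.0769)
N + O((3*(-3))*(-1), 20) = -105/13 + 9*((3*(-3))*(-1))*20 = -105/13 + 9*(-9*(-1))*20 = -105/13 + 9*9*20 = -105/13 + 1620 = 20955/13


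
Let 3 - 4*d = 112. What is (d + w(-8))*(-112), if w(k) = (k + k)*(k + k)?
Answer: -25620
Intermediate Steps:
d = -109/4 (d = ¾ - ¼*112 = ¾ - 28 = -109/4 ≈ -27.250)
w(k) = 4*k² (w(k) = (2*k)*(2*k) = 4*k²)
(d + w(-8))*(-112) = (-109/4 + 4*(-8)²)*(-112) = (-109/4 + 4*64)*(-112) = (-109/4 + 256)*(-112) = (915/4)*(-112) = -25620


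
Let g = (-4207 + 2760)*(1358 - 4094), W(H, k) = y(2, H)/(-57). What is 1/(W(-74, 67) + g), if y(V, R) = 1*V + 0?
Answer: 57/225662542 ≈ 2.5259e-7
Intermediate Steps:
y(V, R) = V (y(V, R) = V + 0 = V)
W(H, k) = -2/57 (W(H, k) = 2/(-57) = 2*(-1/57) = -2/57)
g = 3958992 (g = -1447*(-2736) = 3958992)
1/(W(-74, 67) + g) = 1/(-2/57 + 3958992) = 1/(225662542/57) = 57/225662542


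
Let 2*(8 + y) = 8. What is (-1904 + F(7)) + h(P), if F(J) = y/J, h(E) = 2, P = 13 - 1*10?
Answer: -13318/7 ≈ -1902.6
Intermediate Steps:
y = -4 (y = -8 + (½)*8 = -8 + 4 = -4)
P = 3 (P = 13 - 10 = 3)
F(J) = -4/J
(-1904 + F(7)) + h(P) = (-1904 - 4/7) + 2 = -13332/7 + 2 = -13318/7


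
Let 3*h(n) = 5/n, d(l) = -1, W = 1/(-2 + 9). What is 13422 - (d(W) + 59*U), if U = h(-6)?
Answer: 241909/18 ≈ 13439.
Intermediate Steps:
W = ⅐ (W = 1/7 = ⅐ ≈ 0.14286)
h(n) = 5/(3*n) (h(n) = (5/n)/3 = 5/(3*n))
U = -5/18 (U = (5/3)/(-6) = (5/3)*(-⅙) = -5/18 ≈ -0.27778)
13422 - (d(W) + 59*U) = 13422 - (-1 + 59*(-5/18)) = 13422 - (-1 - 295/18) = 13422 - 1*(-313/18) = 13422 + 313/18 = 241909/18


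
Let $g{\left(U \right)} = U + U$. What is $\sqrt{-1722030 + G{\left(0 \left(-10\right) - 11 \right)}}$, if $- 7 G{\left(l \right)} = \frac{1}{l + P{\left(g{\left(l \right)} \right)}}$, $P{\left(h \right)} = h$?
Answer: $\frac{i \sqrt{91889242599}}{231} \approx 1312.3 i$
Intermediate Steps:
$g{\left(U \right)} = 2 U$
$G{\left(l \right)} = - \frac{1}{21 l}$ ($G{\left(l \right)} = - \frac{1}{7 \left(l + 2 l\right)} = - \frac{1}{7 \cdot 3 l} = - \frac{\frac{1}{3} \frac{1}{l}}{7} = - \frac{1}{21 l}$)
$\sqrt{-1722030 + G{\left(0 \left(-10\right) - 11 \right)}} = \sqrt{-1722030 - \frac{1}{21 \left(0 \left(-10\right) - 11\right)}} = \sqrt{-1722030 - \frac{1}{21 \left(0 - 11\right)}} = \sqrt{-1722030 - \frac{1}{21 \left(-11\right)}} = \sqrt{-1722030 - - \frac{1}{231}} = \sqrt{-1722030 + \frac{1}{231}} = \sqrt{- \frac{397788929}{231}} = \frac{i \sqrt{91889242599}}{231}$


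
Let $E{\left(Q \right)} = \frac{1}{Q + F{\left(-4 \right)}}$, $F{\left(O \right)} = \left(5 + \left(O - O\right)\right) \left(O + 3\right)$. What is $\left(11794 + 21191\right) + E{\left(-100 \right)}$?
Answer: $\frac{3463424}{105} \approx 32985.0$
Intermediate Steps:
$F{\left(O \right)} = 15 + 5 O$ ($F{\left(O \right)} = \left(5 + 0\right) \left(3 + O\right) = 5 \left(3 + O\right) = 15 + 5 O$)
$E{\left(Q \right)} = \frac{1}{-5 + Q}$ ($E{\left(Q \right)} = \frac{1}{Q + \left(15 + 5 \left(-4\right)\right)} = \frac{1}{Q + \left(15 - 20\right)} = \frac{1}{Q - 5} = \frac{1}{-5 + Q}$)
$\left(11794 + 21191\right) + E{\left(-100 \right)} = \left(11794 + 21191\right) + \frac{1}{-5 - 100} = 32985 + \frac{1}{-105} = 32985 - \frac{1}{105} = \frac{3463424}{105}$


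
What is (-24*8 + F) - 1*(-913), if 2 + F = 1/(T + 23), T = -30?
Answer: 5032/7 ≈ 718.86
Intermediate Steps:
F = -15/7 (F = -2 + 1/(-30 + 23) = -2 + 1/(-7) = -2 - ⅐ = -15/7 ≈ -2.1429)
(-24*8 + F) - 1*(-913) = (-24*8 - 15/7) - 1*(-913) = (-192 - 15/7) + 913 = -1359/7 + 913 = 5032/7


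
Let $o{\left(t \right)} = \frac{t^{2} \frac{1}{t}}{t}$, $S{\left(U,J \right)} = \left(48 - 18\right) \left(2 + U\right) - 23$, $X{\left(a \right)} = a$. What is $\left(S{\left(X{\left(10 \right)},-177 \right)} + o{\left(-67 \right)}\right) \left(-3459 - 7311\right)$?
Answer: $-3640260$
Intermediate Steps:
$S{\left(U,J \right)} = 37 + 30 U$ ($S{\left(U,J \right)} = 30 \left(2 + U\right) - 23 = \left(60 + 30 U\right) - 23 = 37 + 30 U$)
$o{\left(t \right)} = 1$ ($o{\left(t \right)} = \frac{t}{t} = 1$)
$\left(S{\left(X{\left(10 \right)},-177 \right)} + o{\left(-67 \right)}\right) \left(-3459 - 7311\right) = \left(\left(37 + 30 \cdot 10\right) + 1\right) \left(-3459 - 7311\right) = \left(\left(37 + 300\right) + 1\right) \left(-10770\right) = \left(337 + 1\right) \left(-10770\right) = 338 \left(-10770\right) = -3640260$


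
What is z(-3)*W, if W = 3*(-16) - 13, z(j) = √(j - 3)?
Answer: -61*I*√6 ≈ -149.42*I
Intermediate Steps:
z(j) = √(-3 + j)
W = -61 (W = -48 - 13 = -61)
z(-3)*W = √(-3 - 3)*(-61) = √(-6)*(-61) = (I*√6)*(-61) = -61*I*√6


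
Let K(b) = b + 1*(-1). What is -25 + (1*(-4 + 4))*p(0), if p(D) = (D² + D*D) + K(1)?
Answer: -25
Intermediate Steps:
K(b) = -1 + b (K(b) = b - 1 = -1 + b)
p(D) = 2*D² (p(D) = (D² + D*D) + (-1 + 1) = (D² + D²) + 0 = 2*D² + 0 = 2*D²)
-25 + (1*(-4 + 4))*p(0) = -25 + (1*(-4 + 4))*(2*0²) = -25 + (1*0)*(2*0) = -25 + 0*0 = -25 + 0 = -25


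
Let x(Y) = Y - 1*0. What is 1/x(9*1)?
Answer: 1/9 ≈ 0.11111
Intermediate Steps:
x(Y) = Y (x(Y) = Y + 0 = Y)
1/x(9*1) = 1/(9*1) = 1/9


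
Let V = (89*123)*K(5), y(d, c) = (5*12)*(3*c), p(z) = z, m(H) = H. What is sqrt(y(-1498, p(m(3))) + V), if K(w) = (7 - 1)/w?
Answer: 3*sqrt(37990)/5 ≈ 116.95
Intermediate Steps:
K(w) = 6/w
y(d, c) = 180*c (y(d, c) = 60*(3*c) = 180*c)
V = 65682/5 (V = (89*123)*(6/5) = 10947*(6*(1/5)) = 10947*(6/5) = 65682/5 ≈ 13136.)
sqrt(y(-1498, p(m(3))) + V) = sqrt(180*3 + 65682/5) = sqrt(540 + 65682/5) = sqrt(68382/5) = 3*sqrt(37990)/5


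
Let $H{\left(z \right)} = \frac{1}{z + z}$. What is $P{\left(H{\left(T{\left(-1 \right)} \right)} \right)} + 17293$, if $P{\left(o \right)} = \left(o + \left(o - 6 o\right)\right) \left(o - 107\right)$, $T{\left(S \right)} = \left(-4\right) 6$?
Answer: $\frac{9955631}{576} \approx 17284.0$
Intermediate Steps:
$T{\left(S \right)} = -24$
$H{\left(z \right)} = \frac{1}{2 z}$
$P{\left(o \right)} = - 4 o \left(-107 + o\right)$ ($P{\left(o \right)} = \left(o - 5 o\right) \left(-107 + o\right) = - 4 o \left(-107 + o\right)$)
$P{\left(H{\left(T{\left(-1 \right)} \right)} \right)} + 17293 = 4 \frac{1}{2 \left(-24\right)} \left(107 - \frac{1}{2 \left(-24\right)}\right) + 17293 = 4 \cdot \frac{1}{2} \left(- \frac{1}{24}\right) \left(107 - \frac{1}{2} \left(- \frac{1}{24}\right)\right) + 17293 = 4 \left(- \frac{1}{48}\right) \left(107 - - \frac{1}{48}\right) + 17293 = 4 \left(- \frac{1}{48}\right) \left(107 + \frac{1}{48}\right) + 17293 = 4 \left(- \frac{1}{48}\right) \frac{5137}{48} + 17293 = - \frac{5137}{576} + 17293 = \frac{9955631}{576}$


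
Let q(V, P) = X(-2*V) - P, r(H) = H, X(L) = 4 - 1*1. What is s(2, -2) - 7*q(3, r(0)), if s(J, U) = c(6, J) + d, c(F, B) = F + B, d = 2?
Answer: -11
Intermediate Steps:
X(L) = 3 (X(L) = 4 - 1 = 3)
c(F, B) = B + F
q(V, P) = 3 - P
s(J, U) = 8 + J (s(J, U) = (J + 6) + 2 = (6 + J) + 2 = 8 + J)
s(2, -2) - 7*q(3, r(0)) = (8 + 2) - 7*(3 - 1*0) = 10 - 7*(3 + 0) = 10 - 7*3 = 10 - 21 = -11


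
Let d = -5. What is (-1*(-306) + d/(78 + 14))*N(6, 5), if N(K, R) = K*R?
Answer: 422205/46 ≈ 9178.4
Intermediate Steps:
(-1*(-306) + d/(78 + 14))*N(6, 5) = (-1*(-306) - 5/(78 + 14))*(6*5) = (306 - 5/92)*30 = (28147/92)*30 = 422205/46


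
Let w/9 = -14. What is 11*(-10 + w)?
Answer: -1496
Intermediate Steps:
w = -126 (w = 9*(-14) = -126)
11*(-10 + w) = 11*(-10 - 126) = 11*(-136) = -1496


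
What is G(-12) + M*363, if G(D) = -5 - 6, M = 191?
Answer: 69322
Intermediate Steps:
G(D) = -11
G(-12) + M*363 = -11 + 191*363 = -11 + 69333 = 69322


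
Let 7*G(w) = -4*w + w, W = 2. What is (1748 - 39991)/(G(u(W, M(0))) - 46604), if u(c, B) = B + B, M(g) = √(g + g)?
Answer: 38243/46604 ≈ 0.82059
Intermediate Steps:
M(g) = √2*√g (M(g) = √(2*g) = √2*√g)
u(c, B) = 2*B
G(w) = -3*w/7 (G(w) = (-4*w + w)/7 = (-3*w)/7 = -3*w/7)
(1748 - 39991)/(G(u(W, M(0))) - 46604) = (1748 - 39991)/(-6*√2*√0/7 - 46604) = -38243/(-6*√2*0/7 - 46604) = -38243/(-6*0/7 - 46604) = -38243/(-3/7*0 - 46604) = -38243/(0 - 46604) = -38243/(-46604) = -38243*(-1/46604) = 38243/46604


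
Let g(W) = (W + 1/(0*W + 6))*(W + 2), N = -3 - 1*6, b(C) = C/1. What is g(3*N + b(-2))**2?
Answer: 2424249/4 ≈ 6.0606e+5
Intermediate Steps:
b(C) = C (b(C) = C*1 = C)
N = -9 (N = -3 - 6 = -9)
g(W) = (2 + W)*(1/6 + W) (g(W) = (W + 1/(0 + 6))*(2 + W) = (W + 1/6)*(2 + W) = (1/6 + W)*(2 + W) = (2 + W)*(1/6 + W))
g(3*N + b(-2))**2 = (1/3 + (3*(-9) - 2)**2 + 13*(3*(-9) - 2)/6)**2 = (1/3 + (-27 - 2)**2 + 13*(-27 - 2)/6)**2 = (1/3 + (-29)**2 + (13/6)*(-29))**2 = (1/3 + 841 - 377/6)**2 = (1557/2)**2 = 2424249/4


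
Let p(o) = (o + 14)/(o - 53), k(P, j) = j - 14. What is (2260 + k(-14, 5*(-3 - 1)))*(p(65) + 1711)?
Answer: 7646681/2 ≈ 3.8233e+6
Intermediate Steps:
k(P, j) = -14 + j
p(o) = (14 + o)/(-53 + o)
(2260 + k(-14, 5*(-3 - 1)))*(p(65) + 1711) = (2260 + (-14 + 5*(-3 - 1)))*((14 + 65)/(-53 + 65) + 1711) = (2260 + (-14 + 5*(-4)))*(79/12 + 1711) = (2260 + (-14 - 20))*((1/12)*79 + 1711) = (2260 - 34)*(79/12 + 1711) = 2226*(20611/12) = 7646681/2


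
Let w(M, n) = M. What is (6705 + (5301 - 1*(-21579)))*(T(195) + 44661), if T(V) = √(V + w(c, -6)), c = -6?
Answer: 1499939685 + 100755*√21 ≈ 1.5004e+9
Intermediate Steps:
T(V) = √(-6 + V) (T(V) = √(V - 6) = √(-6 + V))
(6705 + (5301 - 1*(-21579)))*(T(195) + 44661) = (6705 + (5301 - 1*(-21579)))*(√(-6 + 195) + 44661) = (6705 + (5301 + 21579))*(√189 + 44661) = (6705 + 26880)*(3*√21 + 44661) = 33585*(44661 + 3*√21) = 1499939685 + 100755*√21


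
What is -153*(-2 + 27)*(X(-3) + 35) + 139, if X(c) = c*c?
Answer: -168161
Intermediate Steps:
X(c) = c**2
-153*(-2 + 27)*(X(-3) + 35) + 139 = -153*(-2 + 27)*((-3)**2 + 35) + 139 = -3825*(9 + 35) + 139 = -3825*44 + 139 = -153*1100 + 139 = -168300 + 139 = -168161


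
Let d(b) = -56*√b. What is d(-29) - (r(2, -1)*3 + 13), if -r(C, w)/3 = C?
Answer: 5 - 56*I*√29 ≈ 5.0 - 301.57*I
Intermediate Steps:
r(C, w) = -3*C
d(-29) - (r(2, -1)*3 + 13) = -56*I*√29 - (-3*2*3 + 13) = -56*I*√29 - (-6*3 + 13) = -56*I*√29 - (-18 + 13) = -56*I*√29 - 1*(-5) = -56*I*√29 + 5 = 5 - 56*I*√29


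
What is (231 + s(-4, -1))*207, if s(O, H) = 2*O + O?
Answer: 45333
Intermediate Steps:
s(O, H) = 3*O
(231 + s(-4, -1))*207 = (231 + 3*(-4))*207 = (231 - 12)*207 = 219*207 = 45333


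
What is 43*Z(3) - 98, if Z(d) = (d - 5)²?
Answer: 74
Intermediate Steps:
Z(d) = (-5 + d)²
43*Z(3) - 98 = 43*(-5 + 3)² - 98 = 43*(-2)² - 98 = 43*4 - 98 = 172 - 98 = 74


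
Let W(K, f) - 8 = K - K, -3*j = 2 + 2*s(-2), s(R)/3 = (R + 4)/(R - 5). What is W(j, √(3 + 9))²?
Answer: 64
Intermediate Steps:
s(R) = 3*(4 + R)/(-5 + R) (s(R) = 3*((R + 4)/(R - 5)) = 3*((4 + R)/(-5 + R)) = 3*(4 + R)/(-5 + R))
j = -2/21 (j = -(2 + 2*(3*(4 - 2)/(-5 - 2)))/3 = -(2 + 2*(3*2/(-7)))/3 = -(2 + 2*(3*(-⅐)*2))/3 = -(2 + 2*(-6/7))/3 = -(2 - 12/7)/3 = -⅓*2/7 = -2/21 ≈ -0.095238)
W(K, f) = 8 (W(K, f) = 8 + (K - K) = 8 + 0 = 8)
W(j, √(3 + 9))² = 8² = 64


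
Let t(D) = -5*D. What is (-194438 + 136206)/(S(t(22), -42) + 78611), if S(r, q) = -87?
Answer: -14558/19631 ≈ -0.74158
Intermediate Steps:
(-194438 + 136206)/(S(t(22), -42) + 78611) = (-194438 + 136206)/(-87 + 78611) = -58232/78524 = -58232*1/78524 = -14558/19631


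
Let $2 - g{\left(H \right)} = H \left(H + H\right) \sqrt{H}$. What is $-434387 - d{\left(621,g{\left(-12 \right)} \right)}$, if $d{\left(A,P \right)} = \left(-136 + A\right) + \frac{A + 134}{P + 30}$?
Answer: $- \frac{13540175347}{31136} - \frac{6795 i \sqrt{3}}{15568} \approx -4.3487 \cdot 10^{5} - 0.75599 i$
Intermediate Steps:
$g{\left(H \right)} = 2 - 2 H^{\frac{5}{2}}$ ($g{\left(H \right)} = 2 - H \left(H + H\right) \sqrt{H} = 2 - H 2 H \sqrt{H} = 2 - 2 H^{2} \sqrt{H} = 2 - 2 H^{\frac{5}{2}}$)
$d{\left(A,P \right)} = -136 + A + \frac{134 + A}{30 + P}$ ($d{\left(A,P \right)} = \left(-136 + A\right) + \frac{134 + A}{30 + P} = -136 + A + \frac{134 + A}{30 + P}$)
$-434387 - d{\left(621,g{\left(-12 \right)} \right)} = -434387 - \frac{-3946 - 136 \left(2 - 2 \left(-12\right)^{\frac{5}{2}}\right) + 31 \cdot 621 + 621 \left(2 - 2 \left(-12\right)^{\frac{5}{2}}\right)}{30 + \left(2 - 2 \left(-12\right)^{\frac{5}{2}}\right)} = -434387 - \frac{-3946 - 136 \left(2 - 2 \cdot 288 i \sqrt{3}\right) + 19251 + 621 \left(2 - 2 \cdot 288 i \sqrt{3}\right)}{30 + \left(2 - 2 \cdot 288 i \sqrt{3}\right)} = -434387 - \frac{-3946 - 136 \left(2 - 576 i \sqrt{3}\right) + 19251 + 621 \left(2 - 576 i \sqrt{3}\right)}{30 + \left(2 - 576 i \sqrt{3}\right)} = -434387 - \frac{-3946 - \left(272 - 78336 i \sqrt{3}\right) + 19251 + \left(1242 - 357696 i \sqrt{3}\right)}{32 - 576 i \sqrt{3}} = -434387 - \frac{16275 - 279360 i \sqrt{3}}{32 - 576 i \sqrt{3}}$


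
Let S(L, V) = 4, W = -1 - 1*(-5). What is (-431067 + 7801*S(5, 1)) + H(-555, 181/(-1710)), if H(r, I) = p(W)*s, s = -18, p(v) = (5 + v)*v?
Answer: -400511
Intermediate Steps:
W = 4 (W = -1 + 5 = 4)
p(v) = v*(5 + v)
H(r, I) = -648 (H(r, I) = (4*(5 + 4))*(-18) = (4*9)*(-18) = 36*(-18) = -648)
(-431067 + 7801*S(5, 1)) + H(-555, 181/(-1710)) = (-431067 + 7801*4) - 648 = (-431067 + 31204) - 648 = -399863 - 648 = -400511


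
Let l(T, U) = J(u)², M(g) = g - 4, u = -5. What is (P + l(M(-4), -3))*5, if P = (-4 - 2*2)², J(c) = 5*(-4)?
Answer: 2320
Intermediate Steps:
J(c) = -20
M(g) = -4 + g
l(T, U) = 400 (l(T, U) = (-20)² = 400)
P = 64 (P = (-4 - 4)² = (-8)² = 64)
(P + l(M(-4), -3))*5 = (64 + 400)*5 = 464*5 = 2320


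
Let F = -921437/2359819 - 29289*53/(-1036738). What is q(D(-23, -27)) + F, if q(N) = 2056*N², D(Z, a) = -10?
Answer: 45727817504832847/222410366402 ≈ 2.0560e+5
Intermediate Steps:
F = 246172581647/222410366402 (F = -921437*1/2359819 - 1552317*(-1/1036738) = -83767/214529 + 1552317/1036738 = 246172581647/222410366402 ≈ 1.1068)
q(D(-23, -27)) + F = 2056*(-10)² + 246172581647/222410366402 = 2056*100 + 246172581647/222410366402 = 205600 + 246172581647/222410366402 = 45727817504832847/222410366402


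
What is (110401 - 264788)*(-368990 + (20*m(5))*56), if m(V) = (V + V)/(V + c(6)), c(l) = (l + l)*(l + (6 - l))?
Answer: 626392831230/11 ≈ 5.6945e+10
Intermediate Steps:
c(l) = 12*l (c(l) = (2*l)*6 = 12*l)
m(V) = 2*V/(72 + V) (m(V) = (V + V)/(V + 12*6) = (2*V)/(V + 72) = (2*V)/(72 + V) = 2*V/(72 + V))
(110401 - 264788)*(-368990 + (20*m(5))*56) = (110401 - 264788)*(-368990 + (20*(2*5/(72 + 5)))*56) = -154387*(-368990 + (20*(2*5/77))*56) = -154387*(-368990 + (20*(2*5*(1/77)))*56) = -154387*(-368990 + (20*(10/77))*56) = -154387*(-368990 + (200/77)*56) = -154387*(-368990 + 1600/11) = -154387*(-4057290/11) = 626392831230/11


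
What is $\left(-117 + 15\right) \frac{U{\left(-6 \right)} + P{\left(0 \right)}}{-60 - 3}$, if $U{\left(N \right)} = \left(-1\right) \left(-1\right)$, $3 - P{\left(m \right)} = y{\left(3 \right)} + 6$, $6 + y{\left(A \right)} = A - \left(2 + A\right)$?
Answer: $\frac{68}{7} \approx 9.7143$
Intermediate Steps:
$y{\left(A \right)} = -8$ ($y{\left(A \right)} = -6 + \left(A - \left(2 + A\right)\right) = -6 - 2 = -8$)
$P{\left(m \right)} = 5$ ($P{\left(m \right)} = 3 - \left(-8 + 6\right) = 3 - -2 = 3 + 2 = 5$)
$U{\left(N \right)} = 1$
$\left(-117 + 15\right) \frac{U{\left(-6 \right)} + P{\left(0 \right)}}{-60 - 3} = \left(-117 + 15\right) \frac{1 + 5}{-60 - 3} = - 102 \frac{6}{-63} = - 102 \cdot 6 \left(- \frac{1}{63}\right) = \left(-102\right) \left(- \frac{2}{21}\right) = \frac{68}{7}$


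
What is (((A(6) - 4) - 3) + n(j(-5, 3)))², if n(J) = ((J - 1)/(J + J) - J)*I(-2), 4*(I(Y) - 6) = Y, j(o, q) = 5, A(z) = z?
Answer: 69169/100 ≈ 691.69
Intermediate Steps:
I(Y) = 6 + Y/4
n(J) = -11*J/2 + 11*(-1 + J)/(4*J) (n(J) = ((J - 1)/(J + J) - J)*(6 + (¼)*(-2)) = ((-1 + J)/((2*J)) - J)*(6 - ½) = ((-1 + J)*(1/(2*J)) - J)*(11/2) = ((-1 + J)/(2*J) - J)*(11/2) = (-J + (-1 + J)/(2*J))*(11/2) = -11*J/2 + 11*(-1 + J)/(4*J))
(((A(6) - 4) - 3) + n(j(-5, 3)))² = (((6 - 4) - 3) + (11/4)*(-1 + 5 - 2*5²)/5)² = ((2 - 3) + (11/4)*(⅕)*(-1 + 5 - 2*25))² = (-1 + (11/4)*(⅕)*(-1 + 5 - 50))² = (-1 + (11/4)*(⅕)*(-46))² = (-1 - 253/10)² = (-263/10)² = 69169/100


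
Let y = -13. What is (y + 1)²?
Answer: 144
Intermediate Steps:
(y + 1)² = (-13 + 1)² = (-12)² = 144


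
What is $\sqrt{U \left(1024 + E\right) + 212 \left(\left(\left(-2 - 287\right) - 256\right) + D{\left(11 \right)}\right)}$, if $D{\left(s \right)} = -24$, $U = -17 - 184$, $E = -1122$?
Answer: $i \sqrt{100930} \approx 317.69 i$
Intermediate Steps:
$U = -201$ ($U = -17 - 184 = -201$)
$\sqrt{U \left(1024 + E\right) + 212 \left(\left(\left(-2 - 287\right) - 256\right) + D{\left(11 \right)}\right)} = \sqrt{- 201 \left(1024 - 1122\right) + 212 \left(\left(\left(-2 - 287\right) - 256\right) - 24\right)} = \sqrt{\left(-201\right) \left(-98\right) + 212 \left(\left(-289 - 256\right) - 24\right)} = \sqrt{19698 + 212 \left(-545 - 24\right)} = \sqrt{19698 + 212 \left(-569\right)} = \sqrt{19698 - 120628} = \sqrt{-100930} = i \sqrt{100930}$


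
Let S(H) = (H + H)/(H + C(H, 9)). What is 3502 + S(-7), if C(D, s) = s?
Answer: 3495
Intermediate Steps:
S(H) = 2*H/(9 + H) (S(H) = (H + H)/(H + 9) = (2*H)/(9 + H) = 2*H/(9 + H))
3502 + S(-7) = 3502 + 2*(-7)/(9 - 7) = 3502 + 2*(-7)/2 = 3502 + 2*(-7)*(½) = 3502 - 7 = 3495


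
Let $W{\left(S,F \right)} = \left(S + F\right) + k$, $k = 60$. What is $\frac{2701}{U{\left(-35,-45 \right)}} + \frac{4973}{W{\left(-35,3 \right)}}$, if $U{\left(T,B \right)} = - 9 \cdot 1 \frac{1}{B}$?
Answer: $\frac{383113}{28} \approx 13683.0$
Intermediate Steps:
$U{\left(T,B \right)} = - \frac{9}{B}$
$W{\left(S,F \right)} = 60 + F + S$ ($W{\left(S,F \right)} = \left(S + F\right) + 60 = \left(F + S\right) + 60 = 60 + F + S$)
$\frac{2701}{U{\left(-35,-45 \right)}} + \frac{4973}{W{\left(-35,3 \right)}} = \frac{2701}{\left(-9\right) \frac{1}{-45}} + \frac{4973}{60 + 3 - 35} = \frac{2701}{\left(-9\right) \left(- \frac{1}{45}\right)} + \frac{4973}{28} = 2701 \frac{1}{\frac{1}{5}} + 4973 \cdot \frac{1}{28} = 2701 \cdot 5 + \frac{4973}{28} = 13505 + \frac{4973}{28} = \frac{383113}{28}$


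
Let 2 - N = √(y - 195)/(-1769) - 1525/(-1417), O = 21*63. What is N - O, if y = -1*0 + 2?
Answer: -1873382/1417 + I*√193/1769 ≈ -1322.1 + 0.0078533*I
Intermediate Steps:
y = 2 (y = 0 + 2 = 2)
O = 1323
N = 1309/1417 + I*√193/1769 (N = 2 - (√(2 - 195)/(-1769) - 1525/(-1417)) = 2 - (√(-193)*(-1/1769) - 1525*(-1/1417)) = 2 - ((I*√193)*(-1/1769) + 1525/1417) = 2 - (-I*√193/1769 + 1525/1417) = 2 - (1525/1417 - I*√193/1769) = 2 + (-1525/1417 + I*√193/1769) = 1309/1417 + I*√193/1769 ≈ 0.92378 + 0.0078533*I)
N - O = (1309/1417 + I*√193/1769) - 1*1323 = (1309/1417 + I*√193/1769) - 1323 = -1873382/1417 + I*√193/1769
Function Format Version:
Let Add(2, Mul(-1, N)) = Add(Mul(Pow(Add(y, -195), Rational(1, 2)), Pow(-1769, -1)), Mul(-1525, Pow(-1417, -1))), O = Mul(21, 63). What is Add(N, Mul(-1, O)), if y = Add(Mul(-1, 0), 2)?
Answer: Add(Rational(-1873382, 1417), Mul(Rational(1, 1769), I, Pow(193, Rational(1, 2)))) ≈ Add(-1322.1, Mul(0.0078533, I))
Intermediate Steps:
y = 2 (y = Add(0, 2) = 2)
O = 1323
N = Add(Rational(1309, 1417), Mul(Rational(1, 1769), I, Pow(193, Rational(1, 2)))) (N = Add(2, Mul(-1, Add(Mul(Pow(Add(2, -195), Rational(1, 2)), Pow(-1769, -1)), Mul(-1525, Pow(-1417, -1))))) = Add(2, Mul(-1, Add(Mul(Pow(-193, Rational(1, 2)), Rational(-1, 1769)), Mul(-1525, Rational(-1, 1417))))) = Add(2, Mul(-1, Add(Mul(Mul(I, Pow(193, Rational(1, 2))), Rational(-1, 1769)), Rational(1525, 1417)))) = Add(2, Mul(-1, Add(Mul(Rational(-1, 1769), I, Pow(193, Rational(1, 2))), Rational(1525, 1417)))) = Add(2, Mul(-1, Add(Rational(1525, 1417), Mul(Rational(-1, 1769), I, Pow(193, Rational(1, 2)))))) = Add(2, Add(Rational(-1525, 1417), Mul(Rational(1, 1769), I, Pow(193, Rational(1, 2))))) = Add(Rational(1309, 1417), Mul(Rational(1, 1769), I, Pow(193, Rational(1, 2)))) ≈ Add(0.92378, Mul(0.0078533, I)))
Add(N, Mul(-1, O)) = Add(Add(Rational(1309, 1417), Mul(Rational(1, 1769), I, Pow(193, Rational(1, 2)))), Mul(-1, 1323)) = Add(Add(Rational(1309, 1417), Mul(Rational(1, 1769), I, Pow(193, Rational(1, 2)))), -1323) = Add(Rational(-1873382, 1417), Mul(Rational(1, 1769), I, Pow(193, Rational(1, 2))))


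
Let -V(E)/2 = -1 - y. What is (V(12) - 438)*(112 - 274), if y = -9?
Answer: 73548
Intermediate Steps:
V(E) = -16 (V(E) = -2*(-1 - 1*(-9)) = -2*(-1 + 9) = -2*8 = -16)
(V(12) - 438)*(112 - 274) = (-16 - 438)*(112 - 274) = -454*(-162) = 73548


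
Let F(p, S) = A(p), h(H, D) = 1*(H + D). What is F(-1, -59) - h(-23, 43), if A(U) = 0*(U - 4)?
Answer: -20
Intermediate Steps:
A(U) = 0 (A(U) = 0*(-4 + U) = 0)
h(H, D) = D + H (h(H, D) = 1*(D + H) = D + H)
F(p, S) = 0
F(-1, -59) - h(-23, 43) = 0 - (43 - 23) = 0 - 1*20 = 0 - 20 = -20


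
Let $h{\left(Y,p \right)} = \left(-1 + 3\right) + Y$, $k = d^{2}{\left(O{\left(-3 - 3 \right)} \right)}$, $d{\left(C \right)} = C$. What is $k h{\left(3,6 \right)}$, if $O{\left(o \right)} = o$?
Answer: $180$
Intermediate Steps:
$k = 36$ ($k = \left(-3 - 3\right)^{2} = \left(-6\right)^{2} = 36$)
$h{\left(Y,p \right)} = 2 + Y$
$k h{\left(3,6 \right)} = 36 \left(2 + 3\right) = 36 \cdot 5 = 180$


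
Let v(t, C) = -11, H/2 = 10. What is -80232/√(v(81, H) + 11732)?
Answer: -26744*√11721/3907 ≈ -741.08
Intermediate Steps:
H = 20 (H = 2*10 = 20)
-80232/√(v(81, H) + 11732) = -80232/√(-11 + 11732) = -80232*√11721/11721 = -26744*√11721/3907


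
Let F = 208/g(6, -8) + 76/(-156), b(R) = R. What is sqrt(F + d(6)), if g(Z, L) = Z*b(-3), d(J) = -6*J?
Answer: I*sqrt(73073)/39 ≈ 6.9313*I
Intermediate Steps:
g(Z, L) = -3*Z (g(Z, L) = Z*(-3) = -3*Z)
F = -1409/117 (F = 208/((-3*6)) + 76/(-156) = 208/(-18) + 76*(-1/156) = 208*(-1/18) - 19/39 = -104/9 - 19/39 = -1409/117 ≈ -12.043)
sqrt(F + d(6)) = sqrt(-1409/117 - 6*6) = sqrt(-1409/117 - 36) = sqrt(-5621/117) = I*sqrt(73073)/39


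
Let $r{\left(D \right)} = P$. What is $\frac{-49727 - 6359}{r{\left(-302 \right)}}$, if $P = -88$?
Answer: $\frac{28043}{44} \approx 637.34$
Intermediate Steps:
$r{\left(D \right)} = -88$
$\frac{-49727 - 6359}{r{\left(-302 \right)}} = \frac{-49727 - 6359}{-88} = \left(-56086\right) \left(- \frac{1}{88}\right) = \frac{28043}{44}$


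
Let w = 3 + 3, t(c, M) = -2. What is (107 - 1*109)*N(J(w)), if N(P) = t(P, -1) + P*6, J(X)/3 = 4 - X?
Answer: 76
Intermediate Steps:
w = 6
J(X) = 12 - 3*X (J(X) = 3*(4 - X) = 12 - 3*X)
N(P) = -2 + 6*P (N(P) = -2 + P*6 = -2 + 6*P)
(107 - 1*109)*N(J(w)) = (107 - 1*109)*(-2 + 6*(12 - 3*6)) = (107 - 109)*(-2 + 6*(12 - 18)) = -2*(-2 + 6*(-6)) = -2*(-2 - 36) = -2*(-38) = 76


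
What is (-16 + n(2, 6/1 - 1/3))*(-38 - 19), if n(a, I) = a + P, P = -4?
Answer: 1026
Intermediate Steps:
n(a, I) = -4 + a (n(a, I) = a - 4 = -4 + a)
(-16 + n(2, 6/1 - 1/3))*(-38 - 19) = (-16 + (-4 + 2))*(-38 - 19) = (-16 - 2)*(-57) = -18*(-57) = 1026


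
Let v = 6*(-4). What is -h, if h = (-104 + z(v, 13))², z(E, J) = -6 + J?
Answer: -9409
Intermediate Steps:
v = -24
h = 9409 (h = (-104 + (-6 + 13))² = (-104 + 7)² = (-97)² = 9409)
-h = -1*9409 = -9409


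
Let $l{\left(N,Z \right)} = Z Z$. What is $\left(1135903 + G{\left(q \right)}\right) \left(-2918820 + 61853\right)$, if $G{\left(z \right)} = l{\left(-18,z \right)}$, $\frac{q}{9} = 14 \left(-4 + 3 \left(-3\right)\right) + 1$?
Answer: $-10826602153048$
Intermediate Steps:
$l{\left(N,Z \right)} = Z^{2}$
$q = -1629$ ($q = 9 \left(14 \left(-4 + 3 \left(-3\right)\right) + 1\right) = 9 \left(14 \left(-4 - 9\right) + 1\right) = 9 \left(14 \left(-13\right) + 1\right) = 9 \left(-182 + 1\right) = 9 \left(-181\right) = -1629$)
$G{\left(z \right)} = z^{2}$
$\left(1135903 + G{\left(q \right)}\right) \left(-2918820 + 61853\right) = \left(1135903 + \left(-1629\right)^{2}\right) \left(-2918820 + 61853\right) = \left(1135903 + 2653641\right) \left(-2856967\right) = 3789544 \left(-2856967\right) = -10826602153048$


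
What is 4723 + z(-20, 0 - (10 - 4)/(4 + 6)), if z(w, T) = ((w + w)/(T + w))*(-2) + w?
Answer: 484009/103 ≈ 4699.1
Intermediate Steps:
z(w, T) = w - 4*w/(T + w) (z(w, T) = ((2*w)/(T + w))*(-2) + w = (2*w/(T + w))*(-2) + w = -4*w/(T + w) + w = w - 4*w/(T + w))
4723 + z(-20, 0 - (10 - 4)/(4 + 6)) = 4723 - 20*(-4 + (0 - (10 - 4)/(4 + 6)) - 20)/((0 - (10 - 4)/(4 + 6)) - 20) = 4723 - 20*(-4 + (0 - 6/10) - 20)/((0 - 6/10) - 20) = 4723 - 20*(-4 + (0 - 1*⅗) - 20)/((0 - 1*⅗) - 20) = 4723 - 20*(-4 + (0 - ⅗) - 20)/((0 - ⅗) - 20) = 4723 - 20*(-4 - ⅗ - 20)/(-⅗ - 20) = 4723 - 20*(-123/5)/(-103/5) = 4723 - 20*(-5/103)*(-123/5) = 4723 - 2460/103 = 484009/103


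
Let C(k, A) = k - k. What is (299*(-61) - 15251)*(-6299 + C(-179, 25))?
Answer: 210953510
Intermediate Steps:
C(k, A) = 0
(299*(-61) - 15251)*(-6299 + C(-179, 25)) = (299*(-61) - 15251)*(-6299 + 0) = (-18239 - 15251)*(-6299) = -33490*(-6299) = 210953510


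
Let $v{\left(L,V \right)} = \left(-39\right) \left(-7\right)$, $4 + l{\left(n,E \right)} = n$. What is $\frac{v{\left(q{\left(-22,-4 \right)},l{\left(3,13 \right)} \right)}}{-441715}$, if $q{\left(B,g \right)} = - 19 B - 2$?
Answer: $- \frac{273}{441715} \approx -0.00061805$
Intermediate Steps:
$l{\left(n,E \right)} = -4 + n$
$q{\left(B,g \right)} = -2 - 19 B$
$v{\left(L,V \right)} = 273$
$\frac{v{\left(q{\left(-22,-4 \right)},l{\left(3,13 \right)} \right)}}{-441715} = \frac{273}{-441715} = 273 \left(- \frac{1}{441715}\right) = - \frac{273}{441715}$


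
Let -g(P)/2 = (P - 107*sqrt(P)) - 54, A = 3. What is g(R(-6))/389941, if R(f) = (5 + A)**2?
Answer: 1692/389941 ≈ 0.0043391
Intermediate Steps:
R(f) = 64 (R(f) = (5 + 3)**2 = 8**2 = 64)
g(P) = 108 - 2*P + 214*sqrt(P) (g(P) = -2*((P - 107*sqrt(P)) - 54) = -2*(-54 + P - 107*sqrt(P)) = 108 - 2*P + 214*sqrt(P))
g(R(-6))/389941 = (108 - 2*64 + 214*sqrt(64))/389941 = (108 - 128 + 214*8)*(1/389941) = (108 - 128 + 1712)*(1/389941) = 1692*(1/389941) = 1692/389941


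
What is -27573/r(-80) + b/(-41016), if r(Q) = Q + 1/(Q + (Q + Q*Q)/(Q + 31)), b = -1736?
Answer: 482591170691/1400096541 ≈ 344.68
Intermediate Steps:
r(Q) = Q + 1/(Q + (Q + Q**2)/(31 + Q))
-27573/r(-80) + b/(-41016) = -27573*(-160*(16 - 80)/(31 - 80 + 2*(-80)**3 + 32*(-80)**2)) - 1736/(-41016) = -27573*10240/(31 - 80 + 2*(-512000) + 32*6400) - 1736*(-1/41016) = -27573*10240/(31 - 80 - 1024000 + 204800) + 217/5127 = -27573/((1/2)*(-1/80)*(-1/64)*(-819249)) + 217/5127 = -27573/(-819249/10240) + 217/5127 = -27573*(-10240/819249) + 217/5127 = 94115840/273083 + 217/5127 = 482591170691/1400096541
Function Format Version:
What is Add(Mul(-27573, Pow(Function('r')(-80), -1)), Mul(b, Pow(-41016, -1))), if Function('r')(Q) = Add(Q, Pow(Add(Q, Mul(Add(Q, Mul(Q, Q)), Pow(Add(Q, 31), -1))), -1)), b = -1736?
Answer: Rational(482591170691, 1400096541) ≈ 344.68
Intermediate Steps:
Function('r')(Q) = Add(Q, Pow(Add(Q, Mul(Pow(Add(31, Q), -1), Add(Q, Pow(Q, 2)))), -1)) (Function('r')(Q) = Add(Q, Pow(Add(Q, Mul(Add(Q, Pow(Q, 2)), Pow(Add(31, Q), -1))), -1)) = Add(Q, Pow(Add(Q, Mul(Pow(Add(31, Q), -1), Add(Q, Pow(Q, 2)))), -1)))
Add(Mul(-27573, Pow(Function('r')(-80), -1)), Mul(b, Pow(-41016, -1))) = Add(Mul(-27573, Pow(Mul(Rational(1, 2), Pow(-80, -1), Pow(Add(16, -80), -1), Add(31, -80, Mul(2, Pow(-80, 3)), Mul(32, Pow(-80, 2)))), -1)), Mul(-1736, Pow(-41016, -1))) = Add(Mul(-27573, Pow(Mul(Rational(1, 2), Rational(-1, 80), Pow(-64, -1), Add(31, -80, Mul(2, -512000), Mul(32, 6400))), -1)), Mul(-1736, Rational(-1, 41016))) = Add(Mul(-27573, Pow(Mul(Rational(1, 2), Rational(-1, 80), Rational(-1, 64), Add(31, -80, -1024000, 204800)), -1)), Rational(217, 5127)) = Add(Mul(-27573, Pow(Mul(Rational(1, 2), Rational(-1, 80), Rational(-1, 64), -819249), -1)), Rational(217, 5127)) = Add(Mul(-27573, Pow(Rational(-819249, 10240), -1)), Rational(217, 5127)) = Add(Mul(-27573, Rational(-10240, 819249)), Rational(217, 5127)) = Add(Rational(94115840, 273083), Rational(217, 5127)) = Rational(482591170691, 1400096541)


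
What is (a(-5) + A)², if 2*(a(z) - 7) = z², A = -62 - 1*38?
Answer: 25921/4 ≈ 6480.3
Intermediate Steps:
A = -100 (A = -62 - 38 = -100)
a(z) = 7 + z²/2
(a(-5) + A)² = ((7 + (½)*(-5)²) - 100)² = ((7 + (½)*25) - 100)² = ((7 + 25/2) - 100)² = (39/2 - 100)² = (-161/2)² = 25921/4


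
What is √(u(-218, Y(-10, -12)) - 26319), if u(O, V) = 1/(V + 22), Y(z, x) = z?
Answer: I*√947481/6 ≈ 162.23*I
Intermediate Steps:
u(O, V) = 1/(22 + V)
√(u(-218, Y(-10, -12)) - 26319) = √(1/(22 - 10) - 26319) = √(1/12 - 26319) = √(-315827/12) = I*√947481/6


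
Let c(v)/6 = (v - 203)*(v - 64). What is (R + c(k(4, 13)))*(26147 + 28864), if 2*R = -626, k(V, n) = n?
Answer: 3181121097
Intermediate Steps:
c(v) = 6*(-203 + v)*(-64 + v) (c(v) = 6*((v - 203)*(v - 64)) = 6*((-203 + v)*(-64 + v)) = 6*(-203 + v)*(-64 + v))
R = -313 (R = (½)*(-626) = -313)
(R + c(k(4, 13)))*(26147 + 28864) = (-313 + (77952 - 1602*13 + 6*13²))*(26147 + 28864) = (-313 + (77952 - 20826 + 6*169))*55011 = (-313 + (77952 - 20826 + 1014))*55011 = (-313 + 58140)*55011 = 57827*55011 = 3181121097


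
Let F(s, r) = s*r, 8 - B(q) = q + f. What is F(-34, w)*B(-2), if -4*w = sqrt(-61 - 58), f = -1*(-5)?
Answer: 85*I*sqrt(119)/2 ≈ 463.62*I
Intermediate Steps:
f = 5
B(q) = 3 - q (B(q) = 8 - (q + 5) = 8 - (5 + q) = 8 + (-5 - q) = 3 - q)
w = -I*sqrt(119)/4 (w = -sqrt(-61 - 58)/4 = -I*sqrt(119)/4 ≈ -2.7272*I)
F(s, r) = r*s
F(-34, w)*B(-2) = (-I*sqrt(119)/4*(-34))*(3 - 1*(-2)) = (17*I*sqrt(119)/2)*(3 + 2) = (17*I*sqrt(119)/2)*5 = 85*I*sqrt(119)/2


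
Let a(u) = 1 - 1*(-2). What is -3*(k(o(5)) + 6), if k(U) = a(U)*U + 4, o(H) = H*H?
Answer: -255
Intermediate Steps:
a(u) = 3 (a(u) = 1 + 2 = 3)
o(H) = H²
k(U) = 4 + 3*U (k(U) = 3*U + 4 = 4 + 3*U)
-3*(k(o(5)) + 6) = -3*((4 + 3*5²) + 6) = -3*((4 + 3*25) + 6) = -3*((4 + 75) + 6) = -3*(79 + 6) = -3*85 = -255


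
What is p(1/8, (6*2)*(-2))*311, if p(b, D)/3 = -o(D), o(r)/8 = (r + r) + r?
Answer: 537408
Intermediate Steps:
o(r) = 24*r (o(r) = 8*((r + r) + r) = 8*(2*r + r) = 8*(3*r) = 24*r)
p(b, D) = -72*D (p(b, D) = 3*(-24*D) = -72*D)
p(1/8, (6*2)*(-2))*311 = -72*6*2*(-2)*311 = -864*(-2)*311 = -72*(-24)*311 = 1728*311 = 537408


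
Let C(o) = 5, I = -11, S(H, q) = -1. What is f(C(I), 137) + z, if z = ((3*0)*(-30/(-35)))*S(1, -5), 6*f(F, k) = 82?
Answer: 41/3 ≈ 13.667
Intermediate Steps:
f(F, k) = 41/3 (f(F, k) = (⅙)*82 = 41/3)
z = 0 (z = ((3*0)*(-30/(-35)))*(-1) = (0*(-30*(-1/35)))*(-1) = (0*(6/7))*(-1) = 0*(-1) = 0)
f(C(I), 137) + z = 41/3 + 0 = 41/3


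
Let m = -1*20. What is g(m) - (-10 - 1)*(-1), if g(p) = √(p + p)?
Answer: -11 + 2*I*√10 ≈ -11.0 + 6.3246*I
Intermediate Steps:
m = -20
g(p) = √2*√p (g(p) = √(2*p) = √2*√p)
g(m) - (-10 - 1)*(-1) = √2*√(-20) - (-10 - 1)*(-1) = √2*(2*I*√5) - (-11)*(-1) = 2*I*√10 - 1*11 = 2*I*√10 - 11 = -11 + 2*I*√10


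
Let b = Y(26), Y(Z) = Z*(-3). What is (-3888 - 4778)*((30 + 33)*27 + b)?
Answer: -14064918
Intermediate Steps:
Y(Z) = -3*Z
b = -78 (b = -3*26 = -78)
(-3888 - 4778)*((30 + 33)*27 + b) = (-3888 - 4778)*((30 + 33)*27 - 78) = -8666*(63*27 - 78) = -8666*(1701 - 78) = -8666*1623 = -14064918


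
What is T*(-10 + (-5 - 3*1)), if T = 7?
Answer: -126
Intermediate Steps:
T*(-10 + (-5 - 3*1)) = 7*(-10 + (-5 - 3*1)) = 7*(-10 + (-5 - 3)) = 7*(-10 - 8) = 7*(-18) = -126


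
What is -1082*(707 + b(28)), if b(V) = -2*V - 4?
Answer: -700054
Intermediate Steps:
b(V) = -4 - 2*V
-1082*(707 + b(28)) = -1082*(707 + (-4 - 2*28)) = -1082*(707 + (-4 - 56)) = -1082*(707 - 60) = -1082*647 = -700054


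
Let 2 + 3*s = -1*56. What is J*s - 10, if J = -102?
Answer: 1962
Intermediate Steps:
s = -58/3 (s = -⅔ + (-1*56)/3 = -⅔ + (⅓)*(-56) = -⅔ - 56/3 = -58/3 ≈ -19.333)
J*s - 10 = -102*(-58/3) - 10 = 1972 - 10 = 1962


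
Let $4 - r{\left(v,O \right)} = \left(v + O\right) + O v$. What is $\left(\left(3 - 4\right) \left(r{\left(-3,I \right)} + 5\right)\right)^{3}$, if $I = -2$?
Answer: $-512$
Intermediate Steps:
$r{\left(v,O \right)} = 4 - O - v - O v$ ($r{\left(v,O \right)} = 4 - \left(\left(v + O\right) + O v\right) = 4 - \left(\left(O + v\right) + O v\right) = 4 - \left(O + v + O v\right) = 4 - O - v - O v$)
$\left(\left(3 - 4\right) \left(r{\left(-3,I \right)} + 5\right)\right)^{3} = \left(\left(3 - 4\right) \left(\left(4 - -2 - -3 - \left(-2\right) \left(-3\right)\right) + 5\right)\right)^{3} = \left(- (\left(4 + 2 + 3 - 6\right) + 5)\right)^{3} = \left(- (3 + 5)\right)^{3} = \left(\left(-1\right) 8\right)^{3} = \left(-8\right)^{3} = -512$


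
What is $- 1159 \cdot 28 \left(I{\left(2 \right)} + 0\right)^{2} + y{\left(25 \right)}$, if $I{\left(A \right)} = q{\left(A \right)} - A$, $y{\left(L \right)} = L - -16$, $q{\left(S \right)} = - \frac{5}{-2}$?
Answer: $-8072$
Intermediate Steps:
$q{\left(S \right)} = \frac{5}{2}$ ($q{\left(S \right)} = \left(-5\right) \left(- \frac{1}{2}\right) = \frac{5}{2}$)
$y{\left(L \right)} = 16 + L$ ($y{\left(L \right)} = L + 16 = 16 + L$)
$I{\left(A \right)} = \frac{5}{2} - A$
$- 1159 \cdot 28 \left(I{\left(2 \right)} + 0\right)^{2} + y{\left(25 \right)} = - 1159 \cdot 28 \left(\left(\frac{5}{2} - 2\right) + 0\right)^{2} + \left(16 + 25\right) = - 1159 \cdot 28 \left(\left(\frac{5}{2} - 2\right) + 0\right)^{2} + 41 = - 1159 \cdot 28 \left(\frac{1}{2} + 0\right)^{2} + 41 = - 1159 \cdot \frac{28}{4} + 41 = - 1159 \cdot 28 \cdot \frac{1}{4} + 41 = \left(-1159\right) 7 + 41 = -8113 + 41 = -8072$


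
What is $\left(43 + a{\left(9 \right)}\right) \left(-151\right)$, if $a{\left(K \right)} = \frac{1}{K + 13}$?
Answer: $- \frac{142997}{22} \approx -6499.9$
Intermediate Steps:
$a{\left(K \right)} = \frac{1}{13 + K}$
$\left(43 + a{\left(9 \right)}\right) \left(-151\right) = \left(43 + \frac{1}{13 + 9}\right) \left(-151\right) = \left(43 + \frac{1}{22}\right) \left(-151\right) = \frac{947}{22} \left(-151\right) = - \frac{142997}{22}$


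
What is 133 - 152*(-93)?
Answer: 14269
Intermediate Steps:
133 - 152*(-93) = 133 + 14136 = 14269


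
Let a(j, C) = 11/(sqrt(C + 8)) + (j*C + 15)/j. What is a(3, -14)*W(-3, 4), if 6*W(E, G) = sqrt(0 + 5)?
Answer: sqrt(5)*(-54 - 11*I*sqrt(6))/36 ≈ -3.3541 - 1.6736*I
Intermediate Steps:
W(E, G) = sqrt(5)/6 (W(E, G) = sqrt(0 + 5)/6 = sqrt(5)/6)
a(j, C) = 11/sqrt(8 + C) + (15 + C*j)/j (a(j, C) = 11/(sqrt(8 + C)) + (C*j + 15)/j = 11/sqrt(8 + C) + (15 + C*j)/j)
a(3, -14)*W(-3, 4) = (-14 + 11/sqrt(8 - 14) + 15/3)*(sqrt(5)/6) = (-14 + 11/sqrt(-6) + 15*(1/3))*(sqrt(5)/6) = (-14 + 11*(-I*sqrt(6)/6) + 5)*(sqrt(5)/6) = (-14 - 11*I*sqrt(6)/6 + 5)*(sqrt(5)/6) = (-9 - 11*I*sqrt(6)/6)*(sqrt(5)/6) = sqrt(5)*(-9 - 11*I*sqrt(6)/6)/6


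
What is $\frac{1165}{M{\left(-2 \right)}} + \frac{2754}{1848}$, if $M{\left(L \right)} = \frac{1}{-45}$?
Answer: $- \frac{16146441}{308} \approx -52424.0$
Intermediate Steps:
$M{\left(L \right)} = - \frac{1}{45}$
$\frac{1165}{M{\left(-2 \right)}} + \frac{2754}{1848} = \frac{1165}{- \frac{1}{45}} + \frac{2754}{1848} = 1165 \left(-45\right) + 2754 \cdot \frac{1}{1848} = -52425 + \frac{459}{308} = - \frac{16146441}{308}$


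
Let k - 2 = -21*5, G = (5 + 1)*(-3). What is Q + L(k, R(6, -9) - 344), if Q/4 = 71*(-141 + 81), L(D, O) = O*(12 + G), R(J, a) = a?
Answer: -14922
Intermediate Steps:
G = -18 (G = 6*(-3) = -18)
k = -103 (k = 2 - 21*5 = 2 - 105 = -103)
L(D, O) = -6*O (L(D, O) = O*(12 - 18) = O*(-6) = -6*O)
Q = -17040 (Q = 4*(71*(-141 + 81)) = 4*(71*(-60)) = 4*(-4260) = -17040)
Q + L(k, R(6, -9) - 344) = -17040 - 6*(-9 - 344) = -17040 - 6*(-353) = -17040 + 2118 = -14922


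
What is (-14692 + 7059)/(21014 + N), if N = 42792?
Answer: -7633/63806 ≈ -0.11963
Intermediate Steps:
(-14692 + 7059)/(21014 + N) = (-14692 + 7059)/(21014 + 42792) = -7633/63806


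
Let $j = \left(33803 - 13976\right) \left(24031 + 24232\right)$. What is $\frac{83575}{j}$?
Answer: $\frac{83575}{956910501} \approx 8.7338 \cdot 10^{-5}$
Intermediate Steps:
$j = 956910501$ ($j = 19827 \cdot 48263 = 956910501$)
$\frac{83575}{j} = \frac{83575}{956910501}$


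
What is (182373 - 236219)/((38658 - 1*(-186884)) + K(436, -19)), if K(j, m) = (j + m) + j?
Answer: -4142/17415 ≈ -0.23784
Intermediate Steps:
K(j, m) = m + 2*j
(182373 - 236219)/((38658 - 1*(-186884)) + K(436, -19)) = (182373 - 236219)/((38658 - 1*(-186884)) + (-19 + 2*436)) = -53846/((38658 + 186884) + (-19 + 872)) = -53846/(225542 + 853) = -53846/226395 = -53846*1/226395 = -4142/17415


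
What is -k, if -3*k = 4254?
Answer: 1418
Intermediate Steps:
k = -1418 (k = -⅓*4254 = -1418)
-k = -1*(-1418) = 1418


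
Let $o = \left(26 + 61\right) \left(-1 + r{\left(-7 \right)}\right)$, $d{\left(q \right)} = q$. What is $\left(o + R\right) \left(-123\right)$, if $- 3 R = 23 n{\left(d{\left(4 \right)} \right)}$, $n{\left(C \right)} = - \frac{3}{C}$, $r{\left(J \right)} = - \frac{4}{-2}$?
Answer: $- \frac{45633}{4} \approx -11408.0$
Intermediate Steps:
$r{\left(J \right)} = 2$ ($r{\left(J \right)} = \left(-4\right) \left(- \frac{1}{2}\right) = 2$)
$R = \frac{23}{4}$ ($R = - \frac{23 \left(- \frac{3}{4}\right)}{3} = \left(- \frac{1}{3}\right) \left(- \frac{69}{4}\right) = \frac{23}{4} \approx 5.75$)
$o = 87$ ($o = \left(26 + 61\right) \left(-1 + 2\right) = 87 \cdot 1 = 87$)
$\left(o + R\right) \left(-123\right) = \left(87 + \frac{23}{4}\right) \left(-123\right) = \frac{371}{4} \left(-123\right) = - \frac{45633}{4}$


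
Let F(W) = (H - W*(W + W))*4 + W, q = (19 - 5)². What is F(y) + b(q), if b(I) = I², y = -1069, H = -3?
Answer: -9104753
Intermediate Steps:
q = 196 (q = 14² = 196)
F(W) = -12 + W - 8*W² (F(W) = (-3 - W*(W + W))*4 + W = (-3 - W*2*W)*4 + W = (-3 - 2*W²)*4 + W = (-12 - 8*W²) + W = -12 + W - 8*W²)
F(y) + b(q) = (-12 - 1069 - 8*(-1069)²) + 196² = (-12 - 1069 - 8*1142761) + 38416 = (-12 - 1069 - 9142088) + 38416 = -9143169 + 38416 = -9104753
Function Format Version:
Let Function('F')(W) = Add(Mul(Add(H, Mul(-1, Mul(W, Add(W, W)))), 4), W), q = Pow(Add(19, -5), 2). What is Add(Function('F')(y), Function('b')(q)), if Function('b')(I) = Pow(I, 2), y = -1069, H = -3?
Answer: -9104753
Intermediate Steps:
q = 196 (q = Pow(14, 2) = 196)
Function('F')(W) = Add(-12, W, Mul(-8, Pow(W, 2))) (Function('F')(W) = Add(Mul(Add(-3, Mul(-1, Mul(W, Add(W, W)))), 4), W) = Add(Mul(Add(-3, Mul(-1, Mul(W, Mul(2, W)))), 4), W) = Add(Mul(Add(-3, Mul(-1, Mul(2, Pow(W, 2)))), 4), W) = Add(Mul(Add(-3, Mul(-2, Pow(W, 2))), 4), W) = Add(Add(-12, Mul(-8, Pow(W, 2))), W) = Add(-12, W, Mul(-8, Pow(W, 2))))
Add(Function('F')(y), Function('b')(q)) = Add(Add(-12, -1069, Mul(-8, Pow(-1069, 2))), Pow(196, 2)) = Add(Add(-12, -1069, Mul(-8, 1142761)), 38416) = Add(Add(-12, -1069, -9142088), 38416) = Add(-9143169, 38416) = -9104753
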